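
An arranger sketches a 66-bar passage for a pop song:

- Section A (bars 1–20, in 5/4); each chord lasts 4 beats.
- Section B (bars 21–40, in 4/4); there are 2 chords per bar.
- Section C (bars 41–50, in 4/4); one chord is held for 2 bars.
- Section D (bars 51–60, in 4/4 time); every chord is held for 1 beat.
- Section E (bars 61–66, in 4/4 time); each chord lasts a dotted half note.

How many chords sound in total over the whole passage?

A: 20·5 = 100 beats, 100/4 = 25 chords.
B: 20·4 = 80 beats, 80/2 = 40 chords.
C: 10·4 = 40 beats, 40/8 = 5 chords.
D: 10·4 = 40 beats, 40/1 = 40 chords.
E: 6·4 = 24 beats, 24/3 = 8 chords.
Total: 25 + 40 + 5 + 40 + 8 = 118.

118 chords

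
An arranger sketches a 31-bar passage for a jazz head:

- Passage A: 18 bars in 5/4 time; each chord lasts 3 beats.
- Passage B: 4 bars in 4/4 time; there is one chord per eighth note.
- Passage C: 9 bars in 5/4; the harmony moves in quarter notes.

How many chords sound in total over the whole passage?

107 chords

A: 18·5 = 90 beats, 90/3 = 30 chords.
B: 4·4 = 16 beats, 16/0.5 = 32 chords.
C: 9·5 = 45 beats, 45/1 = 45 chords.
Total: 30 + 32 + 45 = 107.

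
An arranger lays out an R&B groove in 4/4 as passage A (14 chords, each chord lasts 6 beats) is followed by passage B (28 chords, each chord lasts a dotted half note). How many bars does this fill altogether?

A: 14 × 6 = 84 beats = 21 bars.
B: 28 × 3 = 84 beats = 21 bars.
Total: 21 + 21 = 42 bars.

42 bars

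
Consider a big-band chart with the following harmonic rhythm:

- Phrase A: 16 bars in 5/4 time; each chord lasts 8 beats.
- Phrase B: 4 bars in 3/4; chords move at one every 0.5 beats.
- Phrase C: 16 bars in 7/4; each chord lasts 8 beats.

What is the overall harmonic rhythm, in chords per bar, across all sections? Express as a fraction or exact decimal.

A: 16 bars of 5 beats is 80 beats; at 8 beats each that's 10 chords.
B: 4 bars of 3 beats is 12 beats; at 0.5 beats each that's 24 chords.
C: 16 bars of 7 beats is 112 beats; at 8 beats each that's 14 chords.
Overall: 48 chords over 36 bars → 48/36 = 4/3 chords per bar.

4/3 chords per bar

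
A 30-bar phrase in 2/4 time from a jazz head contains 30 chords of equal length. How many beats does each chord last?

30 bars × 2 beats/bar = 60 beats total.
60 beats ÷ 30 chords = 2 beats per chord.
(That is a half note.)

2 beats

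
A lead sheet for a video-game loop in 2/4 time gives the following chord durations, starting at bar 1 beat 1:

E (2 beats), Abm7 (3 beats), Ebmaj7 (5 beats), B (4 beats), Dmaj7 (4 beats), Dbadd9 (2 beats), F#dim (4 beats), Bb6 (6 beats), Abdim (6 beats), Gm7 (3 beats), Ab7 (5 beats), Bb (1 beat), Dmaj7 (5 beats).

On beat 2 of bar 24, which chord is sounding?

Beat 2 of bar 24 is beat (24−1)×2 + 2 = 48 overall.
Running totals: E ends at 2, Abm7 ends at 5, Ebmaj7 ends at 10, B ends at 14, Dmaj7 ends at 18, Dbadd9 ends at 20, F#dim ends at 24, Bb6 ends at 30, Abdim ends at 36, Gm7 ends at 39, Ab7 ends at 44, Bb ends at 45, Dmaj7 ends at 50.
Beat 48 falls within Dmaj7.

Dmaj7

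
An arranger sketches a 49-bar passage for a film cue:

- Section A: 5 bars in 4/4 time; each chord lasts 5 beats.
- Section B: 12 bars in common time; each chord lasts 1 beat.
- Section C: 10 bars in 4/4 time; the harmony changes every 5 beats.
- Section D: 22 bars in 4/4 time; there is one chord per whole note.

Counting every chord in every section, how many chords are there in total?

82 chords

A has 20 beats and chords last 5 each, so 4 chords.
B has 48 beats and chords last 1 each, so 48 chords.
C has 40 beats and chords last 5 each, so 8 chords.
D has 88 beats and chords last 4 each, so 22 chords.
Total: 4 + 48 + 8 + 22 = 82.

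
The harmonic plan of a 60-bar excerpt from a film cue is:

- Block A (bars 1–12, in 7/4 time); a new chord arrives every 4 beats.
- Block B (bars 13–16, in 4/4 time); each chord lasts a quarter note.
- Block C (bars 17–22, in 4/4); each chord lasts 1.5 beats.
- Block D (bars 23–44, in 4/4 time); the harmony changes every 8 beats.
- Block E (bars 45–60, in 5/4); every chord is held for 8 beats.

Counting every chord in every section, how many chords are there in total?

A has 84 beats and chords last 4 each, so 21 chords.
B has 16 beats and chords last 1 each, so 16 chords.
C has 24 beats and chords last 1.5 each, so 16 chords.
D has 88 beats and chords last 8 each, so 11 chords.
E has 80 beats and chords last 8 each, so 10 chords.
Total: 21 + 16 + 16 + 11 + 10 = 74.

74 chords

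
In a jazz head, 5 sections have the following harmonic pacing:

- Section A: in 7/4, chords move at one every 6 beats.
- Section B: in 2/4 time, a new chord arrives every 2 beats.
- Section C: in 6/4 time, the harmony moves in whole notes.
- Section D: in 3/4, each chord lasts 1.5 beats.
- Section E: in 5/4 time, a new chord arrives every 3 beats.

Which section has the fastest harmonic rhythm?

A: 7/6 = 7/6 chords/bar.
B: 2/2 = 1 chord/bar.
C: 6/4 = 1.5 chords/bar.
D: 3/1.5 = 2 chords/bar.
E: 5/3 = 5/3 chords/bar.
Fastest is D at 2 chords/bar.

Section D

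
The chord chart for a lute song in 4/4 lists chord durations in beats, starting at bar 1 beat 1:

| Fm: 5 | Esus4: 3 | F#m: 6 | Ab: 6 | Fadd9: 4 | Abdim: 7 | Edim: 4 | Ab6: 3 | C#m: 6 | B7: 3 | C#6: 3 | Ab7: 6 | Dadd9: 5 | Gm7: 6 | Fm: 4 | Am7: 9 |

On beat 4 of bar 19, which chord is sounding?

Beat 4 of bar 19 is beat (19−1)×4 + 4 = 76 overall.
Running totals: Fm ends at 5, Esus4 ends at 8, F#m ends at 14, Ab ends at 20, Fadd9 ends at 24, Abdim ends at 31, Edim ends at 35, Ab6 ends at 38, C#m ends at 44, B7 ends at 47, C#6 ends at 50, Ab7 ends at 56, Dadd9 ends at 61, Gm7 ends at 67, Fm ends at 71, Am7 ends at 80.
Beat 76 falls within Am7.

Am7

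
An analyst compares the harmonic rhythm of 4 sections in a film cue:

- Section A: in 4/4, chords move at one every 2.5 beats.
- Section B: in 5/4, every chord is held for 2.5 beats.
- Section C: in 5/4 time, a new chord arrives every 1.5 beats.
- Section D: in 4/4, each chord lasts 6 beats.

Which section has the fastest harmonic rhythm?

A: 4/2.5 = 1.6 chords/bar.
B: 5/2.5 = 2 chords/bar.
C: 5/1.5 = 10/3 chords/bar.
D: 4/6 = 2/3 chords/bar.
Fastest is C at 10/3 chords/bar.

Section C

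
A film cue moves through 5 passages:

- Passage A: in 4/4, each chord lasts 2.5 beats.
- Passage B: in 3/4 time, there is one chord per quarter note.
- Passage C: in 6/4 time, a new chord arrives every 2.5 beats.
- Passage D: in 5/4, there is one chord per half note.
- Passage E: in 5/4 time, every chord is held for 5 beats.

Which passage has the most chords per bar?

Passage B

A: 4 beats/bar ÷ 2.5 beats/chord = 1.6 chords/bar.
B: 3 beats/bar ÷ 1 beat/chord = 3 chords/bar.
C: 6 beats/bar ÷ 2.5 beats/chord = 2.4 chords/bar.
D: 5 beats/bar ÷ 2 beats/chord = 2.5 chords/bar.
E: 5 beats/bar ÷ 5 beats/chord = 1 chord/bar.
Fastest is B at 3 chords/bar.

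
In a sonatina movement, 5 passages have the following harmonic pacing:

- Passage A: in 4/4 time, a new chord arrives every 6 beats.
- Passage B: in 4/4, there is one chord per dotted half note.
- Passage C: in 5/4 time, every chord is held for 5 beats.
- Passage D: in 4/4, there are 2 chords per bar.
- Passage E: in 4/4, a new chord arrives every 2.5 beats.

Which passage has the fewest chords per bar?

A: 4 beats/bar ÷ 6 beats/chord = 2/3 chords/bar.
B: 4 beats/bar ÷ 3 beats/chord = 4/3 chords/bar.
C: 5 beats/bar ÷ 5 beats/chord = 1 chord/bar.
D: 4 beats/bar ÷ 2 beats/chord = 2 chords/bar.
E: 4 beats/bar ÷ 2.5 beats/chord = 1.6 chords/bar.
Slowest is A at 2/3 chords/bar.

Passage A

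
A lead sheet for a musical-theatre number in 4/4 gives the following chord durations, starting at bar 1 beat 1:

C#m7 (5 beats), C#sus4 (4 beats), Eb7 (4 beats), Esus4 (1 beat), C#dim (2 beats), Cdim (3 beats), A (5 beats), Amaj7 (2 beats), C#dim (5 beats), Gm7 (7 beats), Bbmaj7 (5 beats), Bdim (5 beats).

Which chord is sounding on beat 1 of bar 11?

Bbmaj7

Beat 1 of bar 11 is beat (11−1)×4 + 1 = 41 overall.
Running totals: C#m7 ends at 5, C#sus4 ends at 9, Eb7 ends at 13, Esus4 ends at 14, C#dim ends at 16, Cdim ends at 19, A ends at 24, Amaj7 ends at 26, C#dim ends at 31, Gm7 ends at 38, Bbmaj7 ends at 43.
Beat 41 falls within Bbmaj7.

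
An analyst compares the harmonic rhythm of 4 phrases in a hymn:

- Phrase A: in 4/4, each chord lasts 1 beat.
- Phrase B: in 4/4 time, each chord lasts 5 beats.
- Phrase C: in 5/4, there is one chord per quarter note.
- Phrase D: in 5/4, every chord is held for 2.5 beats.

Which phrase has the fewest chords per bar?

A: 4/1 = 4 chords/bar.
B: 4/5 = 0.8 chords/bar.
C: 5/1 = 5 chords/bar.
D: 5/2.5 = 2 chords/bar.
Slowest is B at 0.8 chords/bar.

Phrase B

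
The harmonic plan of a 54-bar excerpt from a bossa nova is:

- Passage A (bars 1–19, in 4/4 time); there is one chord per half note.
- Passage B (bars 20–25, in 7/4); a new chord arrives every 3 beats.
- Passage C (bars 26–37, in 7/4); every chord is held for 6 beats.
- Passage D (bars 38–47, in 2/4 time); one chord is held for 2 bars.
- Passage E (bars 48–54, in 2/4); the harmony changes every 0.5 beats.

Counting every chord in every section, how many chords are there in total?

99 chords

A: 19 bars × 4 beats = 76 beats; 2 beats/chord → 38 chords.
B: 6 bars × 7 beats = 42 beats; 3 beats/chord → 14 chords.
C: 12 bars × 7 beats = 84 beats; 6 beats/chord → 14 chords.
D: 10 bars × 2 beats = 20 beats; 4 beats/chord → 5 chords.
E: 7 bars × 2 beats = 14 beats; 0.5 beats/chord → 28 chords.
Total: 38 + 14 + 14 + 5 + 28 = 99.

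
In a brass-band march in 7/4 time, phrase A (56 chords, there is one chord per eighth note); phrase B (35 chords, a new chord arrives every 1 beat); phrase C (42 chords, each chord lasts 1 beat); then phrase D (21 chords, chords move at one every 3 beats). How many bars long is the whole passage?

A: 56 × 0.5 = 28 beats = 4 bars.
B: 35 × 1 = 35 beats = 5 bars.
C: 42 × 1 = 42 beats = 6 bars.
D: 21 × 3 = 63 beats = 9 bars.
Total: 4 + 5 + 6 + 9 = 24 bars.

24 bars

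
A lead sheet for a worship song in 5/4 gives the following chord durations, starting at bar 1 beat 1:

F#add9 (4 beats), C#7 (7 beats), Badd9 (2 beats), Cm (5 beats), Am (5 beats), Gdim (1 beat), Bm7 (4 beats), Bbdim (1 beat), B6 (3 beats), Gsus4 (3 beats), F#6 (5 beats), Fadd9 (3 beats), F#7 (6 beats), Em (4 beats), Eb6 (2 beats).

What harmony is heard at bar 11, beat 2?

Em

Beat 2 of bar 11 is beat (11−1)×5 + 2 = 52 overall.
Running totals: F#add9 ends at 4, C#7 ends at 11, Badd9 ends at 13, Cm ends at 18, Am ends at 23, Gdim ends at 24, Bm7 ends at 28, Bbdim ends at 29, B6 ends at 32, Gsus4 ends at 35, F#6 ends at 40, Fadd9 ends at 43, F#7 ends at 49, Em ends at 53.
Beat 52 falls within Em.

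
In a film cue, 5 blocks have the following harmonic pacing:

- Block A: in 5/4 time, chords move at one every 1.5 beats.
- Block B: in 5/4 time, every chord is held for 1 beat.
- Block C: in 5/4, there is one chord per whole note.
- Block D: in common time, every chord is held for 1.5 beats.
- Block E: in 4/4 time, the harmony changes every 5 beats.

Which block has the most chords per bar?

Block B

A: 5 beats/bar ÷ 1.5 beats/chord = 10/3 chords/bar.
B: 5 beats/bar ÷ 1 beat/chord = 5 chords/bar.
C: 5 beats/bar ÷ 4 beats/chord = 1.25 chords/bar.
D: 4 beats/bar ÷ 1.5 beats/chord = 8/3 chords/bar.
E: 4 beats/bar ÷ 5 beats/chord = 0.8 chords/bar.
Fastest is B at 5 chords/bar.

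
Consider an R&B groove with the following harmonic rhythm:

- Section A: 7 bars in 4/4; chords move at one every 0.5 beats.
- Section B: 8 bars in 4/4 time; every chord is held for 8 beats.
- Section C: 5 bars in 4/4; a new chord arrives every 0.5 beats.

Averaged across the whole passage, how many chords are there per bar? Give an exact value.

A: 7 bars of 4 beats is 28 beats; at 0.5 beats each that's 56 chords.
B: 8 bars of 4 beats is 32 beats; at 8 beats each that's 4 chords.
C: 5 bars of 4 beats is 20 beats; at 0.5 beats each that's 40 chords.
Overall: 100 chords over 20 bars → 100/20 = 5 chords per bar.

5 chords per bar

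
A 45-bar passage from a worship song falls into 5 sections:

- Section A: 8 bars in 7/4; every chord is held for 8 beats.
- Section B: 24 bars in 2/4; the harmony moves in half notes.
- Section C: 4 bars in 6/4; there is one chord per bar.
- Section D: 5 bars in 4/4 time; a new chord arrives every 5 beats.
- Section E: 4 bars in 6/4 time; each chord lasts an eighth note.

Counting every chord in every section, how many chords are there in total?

A has 56 beats and chords last 8 each, so 7 chords.
B has 48 beats and chords last 2 each, so 24 chords.
C has 24 beats and chords last 6 each, so 4 chords.
D has 20 beats and chords last 5 each, so 4 chords.
E has 24 beats and chords last 0.5 each, so 48 chords.
Total: 7 + 24 + 4 + 4 + 48 = 87.

87 chords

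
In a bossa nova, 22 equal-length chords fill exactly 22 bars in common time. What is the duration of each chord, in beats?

22 bars × 4 beats/bar = 88 beats total.
88 beats ÷ 22 chords = 4 beats per chord.
(That is a whole note.)

4 beats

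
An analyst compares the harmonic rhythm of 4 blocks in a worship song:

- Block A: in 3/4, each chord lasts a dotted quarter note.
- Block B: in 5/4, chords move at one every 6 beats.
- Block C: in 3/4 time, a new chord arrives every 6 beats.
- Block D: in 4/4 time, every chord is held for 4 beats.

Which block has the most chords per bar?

Block A

A: each chord is 1.5 beats in 3/4, so 2 per bar.
B: each chord is 6 beats in 5/4, so 5/6 per bar.
C: each chord is 6 beats in 3/4, so 0.5 per bar.
D: each chord is 4 beats in 4/4, so 1 per bar.
Fastest is A at 2 chords/bar.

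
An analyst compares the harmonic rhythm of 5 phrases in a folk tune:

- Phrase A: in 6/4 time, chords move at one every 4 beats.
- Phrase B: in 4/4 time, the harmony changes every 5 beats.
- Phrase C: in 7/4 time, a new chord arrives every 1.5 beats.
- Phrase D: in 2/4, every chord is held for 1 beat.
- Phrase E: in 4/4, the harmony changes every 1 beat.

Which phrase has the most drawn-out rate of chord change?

Phrase B

A: 6 beats/bar ÷ 4 beats/chord = 1.5 chords/bar.
B: 4 beats/bar ÷ 5 beats/chord = 0.8 chords/bar.
C: 7 beats/bar ÷ 1.5 beats/chord = 14/3 chords/bar.
D: 2 beats/bar ÷ 1 beat/chord = 2 chords/bar.
E: 4 beats/bar ÷ 1 beat/chord = 4 chords/bar.
Slowest is B at 0.8 chords/bar.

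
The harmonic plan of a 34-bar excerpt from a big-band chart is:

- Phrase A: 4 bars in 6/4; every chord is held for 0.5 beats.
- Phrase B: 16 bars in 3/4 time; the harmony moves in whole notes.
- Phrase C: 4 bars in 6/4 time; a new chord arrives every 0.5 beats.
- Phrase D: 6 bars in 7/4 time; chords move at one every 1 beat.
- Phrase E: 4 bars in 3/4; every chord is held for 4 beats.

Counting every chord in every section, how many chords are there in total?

153 chords

A: 4 bars × 6 beats = 24 beats; 0.5 beats/chord → 48 chords.
B: 16 bars × 3 beats = 48 beats; 4 beats/chord → 12 chords.
C: 4 bars × 6 beats = 24 beats; 0.5 beats/chord → 48 chords.
D: 6 bars × 7 beats = 42 beats; 1 beat/chord → 42 chords.
E: 4 bars × 3 beats = 12 beats; 4 beats/chord → 3 chords.
Total: 48 + 12 + 48 + 42 + 3 = 153.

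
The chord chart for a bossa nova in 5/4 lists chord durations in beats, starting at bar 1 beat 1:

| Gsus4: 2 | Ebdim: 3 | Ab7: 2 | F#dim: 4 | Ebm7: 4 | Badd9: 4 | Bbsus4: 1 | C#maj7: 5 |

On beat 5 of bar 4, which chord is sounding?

Beat 5 of bar 4 is beat (4−1)×5 + 5 = 20 overall.
Running totals: Gsus4 ends at 2, Ebdim ends at 5, Ab7 ends at 7, F#dim ends at 11, Ebm7 ends at 15, Badd9 ends at 19, Bbsus4 ends at 20.
Beat 20 falls within Bbsus4.

Bbsus4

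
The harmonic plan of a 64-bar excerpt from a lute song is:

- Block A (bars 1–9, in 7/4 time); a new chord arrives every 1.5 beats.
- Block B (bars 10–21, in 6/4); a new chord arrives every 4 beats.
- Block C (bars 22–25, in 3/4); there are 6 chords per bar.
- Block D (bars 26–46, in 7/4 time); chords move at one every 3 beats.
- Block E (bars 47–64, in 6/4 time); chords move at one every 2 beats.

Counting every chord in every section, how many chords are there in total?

A: 9 bars × 7 beats = 63 beats; 1.5 beats/chord → 42 chords.
B: 12 bars × 6 beats = 72 beats; 4 beats/chord → 18 chords.
C: 4 bars × 3 beats = 12 beats; 0.5 beats/chord → 24 chords.
D: 21 bars × 7 beats = 147 beats; 3 beats/chord → 49 chords.
E: 18 bars × 6 beats = 108 beats; 2 beats/chord → 54 chords.
Total: 42 + 18 + 24 + 49 + 54 = 187.

187 chords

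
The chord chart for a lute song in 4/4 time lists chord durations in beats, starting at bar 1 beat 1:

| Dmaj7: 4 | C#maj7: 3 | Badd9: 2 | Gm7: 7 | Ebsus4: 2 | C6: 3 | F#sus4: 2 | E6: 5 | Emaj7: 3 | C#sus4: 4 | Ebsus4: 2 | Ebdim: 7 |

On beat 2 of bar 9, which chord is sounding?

C#sus4

Beat 2 of bar 9 is beat (9−1)×4 + 2 = 34 overall.
Running totals: Dmaj7 ends at 4, C#maj7 ends at 7, Badd9 ends at 9, Gm7 ends at 16, Ebsus4 ends at 18, C6 ends at 21, F#sus4 ends at 23, E6 ends at 28, Emaj7 ends at 31, C#sus4 ends at 35.
Beat 34 falls within C#sus4.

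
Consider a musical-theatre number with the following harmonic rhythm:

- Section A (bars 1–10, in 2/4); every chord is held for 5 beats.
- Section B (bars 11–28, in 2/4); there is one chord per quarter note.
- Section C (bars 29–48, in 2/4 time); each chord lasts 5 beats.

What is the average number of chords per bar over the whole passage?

A: 10 × 2 = 20 beats ÷ 5 = 4 chords.
B: 18 × 2 = 36 beats ÷ 1 = 36 chords.
C: 20 × 2 = 40 beats ÷ 5 = 8 chords.
Overall: 48 chords over 48 bars → 48/48 = 1 chords per bar.

1 chords per bar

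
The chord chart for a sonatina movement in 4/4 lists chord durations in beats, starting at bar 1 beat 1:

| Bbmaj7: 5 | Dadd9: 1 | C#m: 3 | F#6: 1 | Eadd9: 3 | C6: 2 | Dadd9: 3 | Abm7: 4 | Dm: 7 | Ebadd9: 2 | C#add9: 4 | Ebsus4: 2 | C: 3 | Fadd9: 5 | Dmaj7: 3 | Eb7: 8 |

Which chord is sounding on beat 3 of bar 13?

Eb7

Beat 3 of bar 13 is beat (13−1)×4 + 3 = 51 overall.
Running totals: Bbmaj7 ends at 5, Dadd9 ends at 6, C#m ends at 9, F#6 ends at 10, Eadd9 ends at 13, C6 ends at 15, Dadd9 ends at 18, Abm7 ends at 22, Dm ends at 29, Ebadd9 ends at 31, C#add9 ends at 35, Ebsus4 ends at 37, C ends at 40, Fadd9 ends at 45, Dmaj7 ends at 48, Eb7 ends at 56.
Beat 51 falls within Eb7.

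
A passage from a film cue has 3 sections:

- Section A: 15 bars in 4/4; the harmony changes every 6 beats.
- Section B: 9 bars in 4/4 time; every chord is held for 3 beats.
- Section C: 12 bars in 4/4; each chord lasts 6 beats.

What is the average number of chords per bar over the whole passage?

A: 15 × 4 = 60 beats ÷ 6 = 10 chords.
B: 9 × 4 = 36 beats ÷ 3 = 12 chords.
C: 12 × 4 = 48 beats ÷ 6 = 8 chords.
Overall: 30 chords over 36 bars → 30/36 = 5/6 chords per bar.

5/6 chords per bar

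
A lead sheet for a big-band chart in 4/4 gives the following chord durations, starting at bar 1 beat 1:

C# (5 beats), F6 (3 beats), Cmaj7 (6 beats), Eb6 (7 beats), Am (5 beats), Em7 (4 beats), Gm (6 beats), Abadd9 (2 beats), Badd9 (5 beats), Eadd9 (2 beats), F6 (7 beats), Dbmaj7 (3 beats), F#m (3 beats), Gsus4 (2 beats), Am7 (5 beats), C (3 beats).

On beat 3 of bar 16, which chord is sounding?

Beat 3 of bar 16 is beat (16−1)×4 + 3 = 63 overall.
Running totals: C# ends at 5, F6 ends at 8, Cmaj7 ends at 14, Eb6 ends at 21, Am ends at 26, Em7 ends at 30, Gm ends at 36, Abadd9 ends at 38, Badd9 ends at 43, Eadd9 ends at 45, F6 ends at 52, Dbmaj7 ends at 55, F#m ends at 58, Gsus4 ends at 60, Am7 ends at 65.
Beat 63 falls within Am7.

Am7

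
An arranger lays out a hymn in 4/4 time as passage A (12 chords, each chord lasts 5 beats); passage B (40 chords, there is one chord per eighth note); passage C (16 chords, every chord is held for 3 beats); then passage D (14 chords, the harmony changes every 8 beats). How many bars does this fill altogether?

60 bars

A: 12 × 5 = 60 beats = 15 bars.
B: 40 × 0.5 = 20 beats = 5 bars.
C: 16 × 3 = 48 beats = 12 bars.
D: 14 × 8 = 112 beats = 28 bars.
Total: 15 + 5 + 12 + 28 = 60 bars.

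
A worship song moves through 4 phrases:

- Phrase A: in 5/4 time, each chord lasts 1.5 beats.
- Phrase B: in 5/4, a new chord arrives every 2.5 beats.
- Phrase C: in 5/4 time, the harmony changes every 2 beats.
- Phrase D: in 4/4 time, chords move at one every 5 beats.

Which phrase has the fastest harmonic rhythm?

Phrase A

A: 5/1.5 = 10/3 chords/bar.
B: 5/2.5 = 2 chords/bar.
C: 5/2 = 2.5 chords/bar.
D: 4/5 = 0.8 chords/bar.
Fastest is A at 10/3 chords/bar.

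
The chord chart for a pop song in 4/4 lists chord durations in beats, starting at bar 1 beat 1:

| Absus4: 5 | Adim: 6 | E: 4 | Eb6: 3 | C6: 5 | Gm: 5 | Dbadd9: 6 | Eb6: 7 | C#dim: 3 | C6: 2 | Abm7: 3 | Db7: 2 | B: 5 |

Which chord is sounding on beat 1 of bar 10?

Beat 1 of bar 10 is beat (10−1)×4 + 1 = 37 overall.
Running totals: Absus4 ends at 5, Adim ends at 11, E ends at 15, Eb6 ends at 18, C6 ends at 23, Gm ends at 28, Dbadd9 ends at 34, Eb6 ends at 41.
Beat 37 falls within Eb6.

Eb6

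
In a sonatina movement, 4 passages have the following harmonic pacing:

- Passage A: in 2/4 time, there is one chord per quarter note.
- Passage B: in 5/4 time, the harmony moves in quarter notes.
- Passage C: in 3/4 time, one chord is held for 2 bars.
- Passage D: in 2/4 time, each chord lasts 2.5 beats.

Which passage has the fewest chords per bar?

A: each chord is 1 beat in 2/4, so 2 per bar.
B: each chord is 1 beat in 5/4, so 5 per bar.
C: each chord is 6 beats in 3/4, so 0.5 per bar.
D: each chord is 2.5 beats in 2/4, so 0.8 per bar.
Slowest is C at 0.5 chords/bar.

Passage C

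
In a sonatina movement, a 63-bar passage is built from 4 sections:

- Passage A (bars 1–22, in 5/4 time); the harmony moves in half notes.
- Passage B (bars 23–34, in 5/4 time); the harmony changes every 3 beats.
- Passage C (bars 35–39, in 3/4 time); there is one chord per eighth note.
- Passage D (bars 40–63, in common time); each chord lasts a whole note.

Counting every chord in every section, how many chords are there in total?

129 chords

A has 110 beats and chords last 2 each, so 55 chords.
B has 60 beats and chords last 3 each, so 20 chords.
C has 15 beats and chords last 0.5 each, so 30 chords.
D has 96 beats and chords last 4 each, so 24 chords.
Total: 55 + 20 + 30 + 24 = 129.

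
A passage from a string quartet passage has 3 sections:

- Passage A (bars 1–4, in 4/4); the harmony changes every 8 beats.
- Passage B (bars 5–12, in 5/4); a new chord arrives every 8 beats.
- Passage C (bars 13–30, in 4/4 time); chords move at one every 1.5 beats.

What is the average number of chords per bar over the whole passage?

11/6 chords per bar

A: 4 × 4 = 16 beats ÷ 8 = 2 chords.
B: 8 × 5 = 40 beats ÷ 8 = 5 chords.
C: 18 × 4 = 72 beats ÷ 1.5 = 48 chords.
Overall: 55 chords over 30 bars → 55/30 = 11/6 chords per bar.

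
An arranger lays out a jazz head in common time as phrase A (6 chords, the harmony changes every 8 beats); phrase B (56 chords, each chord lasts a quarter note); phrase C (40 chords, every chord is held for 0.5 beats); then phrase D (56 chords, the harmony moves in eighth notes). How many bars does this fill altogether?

38 bars

A: 6 × 8 = 48 beats = 12 bars.
B: 56 × 1 = 56 beats = 14 bars.
C: 40 × 0.5 = 20 beats = 5 bars.
D: 56 × 0.5 = 28 beats = 7 bars.
Total: 12 + 14 + 5 + 7 = 38 bars.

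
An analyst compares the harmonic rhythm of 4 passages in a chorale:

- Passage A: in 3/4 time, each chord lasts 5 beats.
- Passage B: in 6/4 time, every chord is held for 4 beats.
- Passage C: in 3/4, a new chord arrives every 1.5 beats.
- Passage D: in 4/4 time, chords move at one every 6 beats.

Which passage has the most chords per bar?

A: 3 beats/bar ÷ 5 beats/chord = 0.6 chords/bar.
B: 6 beats/bar ÷ 4 beats/chord = 1.5 chords/bar.
C: 3 beats/bar ÷ 1.5 beats/chord = 2 chords/bar.
D: 4 beats/bar ÷ 6 beats/chord = 2/3 chords/bar.
Fastest is C at 2 chords/bar.

Passage C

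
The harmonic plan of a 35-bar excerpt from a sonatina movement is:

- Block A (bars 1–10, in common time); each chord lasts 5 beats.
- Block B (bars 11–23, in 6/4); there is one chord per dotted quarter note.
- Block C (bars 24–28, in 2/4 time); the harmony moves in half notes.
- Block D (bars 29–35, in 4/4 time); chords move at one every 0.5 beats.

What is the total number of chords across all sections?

A has 40 beats and chords last 5 each, so 8 chords.
B has 78 beats and chords last 1.5 each, so 52 chords.
C has 10 beats and chords last 2 each, so 5 chords.
D has 28 beats and chords last 0.5 each, so 56 chords.
Total: 8 + 52 + 5 + 56 = 121.

121 chords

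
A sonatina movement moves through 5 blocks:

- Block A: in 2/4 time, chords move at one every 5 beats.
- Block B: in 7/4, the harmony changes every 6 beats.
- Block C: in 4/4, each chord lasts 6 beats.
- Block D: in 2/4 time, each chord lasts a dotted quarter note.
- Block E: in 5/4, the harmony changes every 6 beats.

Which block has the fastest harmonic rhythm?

Block D

A: each chord is 5 beats in 2/4, so 0.4 per bar.
B: each chord is 6 beats in 7/4, so 7/6 per bar.
C: each chord is 6 beats in 4/4, so 2/3 per bar.
D: each chord is 1.5 beats in 2/4, so 4/3 per bar.
E: each chord is 6 beats in 5/4, so 5/6 per bar.
Fastest is D at 4/3 chords/bar.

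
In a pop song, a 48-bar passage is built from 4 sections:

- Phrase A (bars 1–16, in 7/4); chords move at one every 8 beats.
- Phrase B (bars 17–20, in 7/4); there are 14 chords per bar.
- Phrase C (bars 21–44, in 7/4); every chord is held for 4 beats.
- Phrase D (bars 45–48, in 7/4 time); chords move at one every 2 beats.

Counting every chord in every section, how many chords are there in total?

126 chords

A has 112 beats and chords last 8 each, so 14 chords.
B has 28 beats and chords last 0.5 each, so 56 chords.
C has 168 beats and chords last 4 each, so 42 chords.
D has 28 beats and chords last 2 each, so 14 chords.
Total: 14 + 56 + 42 + 14 = 126.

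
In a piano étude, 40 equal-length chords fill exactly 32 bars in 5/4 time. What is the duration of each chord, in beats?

4 beats

32 bars × 5 beats/bar = 160 beats total.
160 beats ÷ 40 chords = 4 beats per chord.
(That is a whole note.)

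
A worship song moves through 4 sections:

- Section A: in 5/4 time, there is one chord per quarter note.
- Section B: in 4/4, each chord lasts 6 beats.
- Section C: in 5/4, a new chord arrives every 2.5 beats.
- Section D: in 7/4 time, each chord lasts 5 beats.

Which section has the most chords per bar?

A: 5/1 = 5 chords/bar.
B: 4/6 = 2/3 chords/bar.
C: 5/2.5 = 2 chords/bar.
D: 7/5 = 1.4 chords/bar.
Fastest is A at 5 chords/bar.

Section A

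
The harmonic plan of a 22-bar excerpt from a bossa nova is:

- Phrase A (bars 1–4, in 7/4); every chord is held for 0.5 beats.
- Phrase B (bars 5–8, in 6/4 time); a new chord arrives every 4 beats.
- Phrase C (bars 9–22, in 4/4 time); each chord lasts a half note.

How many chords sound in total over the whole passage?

A: 4·7 = 28 beats, 28/0.5 = 56 chords.
B: 4·6 = 24 beats, 24/4 = 6 chords.
C: 14·4 = 56 beats, 56/2 = 28 chords.
Total: 56 + 6 + 28 = 90.

90 chords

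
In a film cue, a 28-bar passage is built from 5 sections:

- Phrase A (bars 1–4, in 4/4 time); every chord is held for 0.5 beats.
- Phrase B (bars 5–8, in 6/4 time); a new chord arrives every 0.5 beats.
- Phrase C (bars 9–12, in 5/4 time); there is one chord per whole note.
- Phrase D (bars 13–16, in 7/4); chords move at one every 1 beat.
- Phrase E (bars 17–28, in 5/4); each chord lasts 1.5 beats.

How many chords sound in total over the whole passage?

A: 4·4 = 16 beats, 16/0.5 = 32 chords.
B: 4·6 = 24 beats, 24/0.5 = 48 chords.
C: 4·5 = 20 beats, 20/4 = 5 chords.
D: 4·7 = 28 beats, 28/1 = 28 chords.
E: 12·5 = 60 beats, 60/1.5 = 40 chords.
Total: 32 + 48 + 5 + 28 + 40 = 153.

153 chords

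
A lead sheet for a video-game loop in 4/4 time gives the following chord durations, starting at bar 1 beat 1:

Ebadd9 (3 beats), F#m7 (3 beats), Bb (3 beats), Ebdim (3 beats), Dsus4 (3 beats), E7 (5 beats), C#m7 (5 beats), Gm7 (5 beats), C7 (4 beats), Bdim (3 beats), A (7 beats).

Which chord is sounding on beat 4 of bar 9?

Beat 4 of bar 9 is beat (9−1)×4 + 4 = 36 overall.
Running totals: Ebadd9 ends at 3, F#m7 ends at 6, Bb ends at 9, Ebdim ends at 12, Dsus4 ends at 15, E7 ends at 20, C#m7 ends at 25, Gm7 ends at 30, C7 ends at 34, Bdim ends at 37.
Beat 36 falls within Bdim.

Bdim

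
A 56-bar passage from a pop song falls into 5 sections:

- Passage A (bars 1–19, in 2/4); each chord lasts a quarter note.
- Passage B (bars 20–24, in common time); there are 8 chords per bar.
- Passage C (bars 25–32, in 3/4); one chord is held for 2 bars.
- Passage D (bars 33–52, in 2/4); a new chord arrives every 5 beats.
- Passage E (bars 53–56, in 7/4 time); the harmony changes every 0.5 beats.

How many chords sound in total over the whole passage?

A: 19 bars × 2 beats = 38 beats; 1 beat/chord → 38 chords.
B: 5 bars × 4 beats = 20 beats; 0.5 beats/chord → 40 chords.
C: 8 bars × 3 beats = 24 beats; 6 beats/chord → 4 chords.
D: 20 bars × 2 beats = 40 beats; 5 beats/chord → 8 chords.
E: 4 bars × 7 beats = 28 beats; 0.5 beats/chord → 56 chords.
Total: 38 + 40 + 4 + 8 + 56 = 146.

146 chords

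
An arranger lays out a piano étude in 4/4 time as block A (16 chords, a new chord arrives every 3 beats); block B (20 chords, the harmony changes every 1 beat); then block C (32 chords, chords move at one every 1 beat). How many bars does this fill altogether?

25 bars

A: 16 × 3 = 48 beats = 12 bars.
B: 20 × 1 = 20 beats = 5 bars.
C: 32 × 1 = 32 beats = 8 bars.
Total: 12 + 5 + 8 = 25 bars.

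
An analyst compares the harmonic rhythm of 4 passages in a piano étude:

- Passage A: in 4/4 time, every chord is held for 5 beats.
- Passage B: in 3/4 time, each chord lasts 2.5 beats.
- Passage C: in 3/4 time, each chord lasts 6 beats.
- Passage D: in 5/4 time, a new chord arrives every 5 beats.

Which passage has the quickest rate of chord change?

Passage B

A: 4 beats/bar ÷ 5 beats/chord = 0.8 chords/bar.
B: 3 beats/bar ÷ 2.5 beats/chord = 1.2 chords/bar.
C: 3 beats/bar ÷ 6 beats/chord = 0.5 chords/bar.
D: 5 beats/bar ÷ 5 beats/chord = 1 chord/bar.
Fastest is B at 1.2 chords/bar.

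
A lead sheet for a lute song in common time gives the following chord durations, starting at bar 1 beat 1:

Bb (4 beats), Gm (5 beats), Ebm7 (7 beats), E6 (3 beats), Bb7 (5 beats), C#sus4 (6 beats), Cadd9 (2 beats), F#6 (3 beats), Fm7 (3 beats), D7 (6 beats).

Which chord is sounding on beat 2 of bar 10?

Fm7

Beat 2 of bar 10 is beat (10−1)×4 + 2 = 38 overall.
Running totals: Bb ends at 4, Gm ends at 9, Ebm7 ends at 16, E6 ends at 19, Bb7 ends at 24, C#sus4 ends at 30, Cadd9 ends at 32, F#6 ends at 35, Fm7 ends at 38.
Beat 38 falls within Fm7.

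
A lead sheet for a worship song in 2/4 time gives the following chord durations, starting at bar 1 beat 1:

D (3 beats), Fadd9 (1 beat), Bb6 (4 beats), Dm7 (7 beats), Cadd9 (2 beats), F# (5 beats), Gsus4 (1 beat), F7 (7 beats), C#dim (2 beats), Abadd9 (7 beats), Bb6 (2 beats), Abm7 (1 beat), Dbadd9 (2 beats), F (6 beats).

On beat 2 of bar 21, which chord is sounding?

Abm7

Beat 2 of bar 21 is beat (21−1)×2 + 2 = 42 overall.
Running totals: D ends at 3, Fadd9 ends at 4, Bb6 ends at 8, Dm7 ends at 15, Cadd9 ends at 17, F# ends at 22, Gsus4 ends at 23, F7 ends at 30, C#dim ends at 32, Abadd9 ends at 39, Bb6 ends at 41, Abm7 ends at 42.
Beat 42 falls within Abm7.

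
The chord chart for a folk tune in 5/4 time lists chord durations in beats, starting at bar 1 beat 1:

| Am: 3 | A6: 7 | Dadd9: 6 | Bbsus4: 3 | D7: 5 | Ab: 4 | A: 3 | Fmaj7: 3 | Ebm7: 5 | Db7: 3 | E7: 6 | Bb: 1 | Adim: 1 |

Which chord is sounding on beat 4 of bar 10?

Beat 4 of bar 10 is beat (10−1)×5 + 4 = 49 overall.
Running totals: Am ends at 3, A6 ends at 10, Dadd9 ends at 16, Bbsus4 ends at 19, D7 ends at 24, Ab ends at 28, A ends at 31, Fmaj7 ends at 34, Ebm7 ends at 39, Db7 ends at 42, E7 ends at 48, Bb ends at 49.
Beat 49 falls within Bb.

Bb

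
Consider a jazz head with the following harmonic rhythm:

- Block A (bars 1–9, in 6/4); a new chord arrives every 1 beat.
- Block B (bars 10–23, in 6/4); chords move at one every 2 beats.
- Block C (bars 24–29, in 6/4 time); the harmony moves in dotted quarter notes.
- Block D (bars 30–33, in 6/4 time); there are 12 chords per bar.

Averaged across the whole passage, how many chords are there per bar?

A: 9 bars of 6 beats is 54 beats; at 1 beat each that's 54 chords.
B: 14 bars of 6 beats is 84 beats; at 2 beats each that's 42 chords.
C: 6 bars of 6 beats is 36 beats; at 1.5 beats each that's 24 chords.
D: 4 bars of 6 beats is 24 beats; at 0.5 beats each that's 48 chords.
Overall: 168 chords over 33 bars → 168/33 = 56/11 chords per bar.

56/11 chords per bar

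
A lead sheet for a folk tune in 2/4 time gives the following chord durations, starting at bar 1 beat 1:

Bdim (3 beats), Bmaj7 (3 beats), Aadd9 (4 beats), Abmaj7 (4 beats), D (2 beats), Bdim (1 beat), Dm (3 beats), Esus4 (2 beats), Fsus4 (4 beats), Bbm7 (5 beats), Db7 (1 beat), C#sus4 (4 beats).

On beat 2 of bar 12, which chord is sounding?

Fsus4

Beat 2 of bar 12 is beat (12−1)×2 + 2 = 24 overall.
Running totals: Bdim ends at 3, Bmaj7 ends at 6, Aadd9 ends at 10, Abmaj7 ends at 14, D ends at 16, Bdim ends at 17, Dm ends at 20, Esus4 ends at 22, Fsus4 ends at 26.
Beat 24 falls within Fsus4.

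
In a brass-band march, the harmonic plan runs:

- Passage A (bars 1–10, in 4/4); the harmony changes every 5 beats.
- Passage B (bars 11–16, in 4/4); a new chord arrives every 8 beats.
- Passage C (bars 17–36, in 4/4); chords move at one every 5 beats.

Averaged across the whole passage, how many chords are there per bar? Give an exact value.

0.75 chords per bar

A: 10 × 4 = 40 beats ÷ 5 = 8 chords.
B: 6 × 4 = 24 beats ÷ 8 = 3 chords.
C: 20 × 4 = 80 beats ÷ 5 = 16 chords.
Overall: 27 chords over 36 bars → 27/36 = 0.75 chords per bar.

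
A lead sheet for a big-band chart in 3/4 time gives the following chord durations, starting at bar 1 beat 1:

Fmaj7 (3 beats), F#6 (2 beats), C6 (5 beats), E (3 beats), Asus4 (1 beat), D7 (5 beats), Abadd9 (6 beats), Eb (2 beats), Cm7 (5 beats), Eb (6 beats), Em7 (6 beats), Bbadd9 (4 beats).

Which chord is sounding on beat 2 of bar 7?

Abadd9

Beat 2 of bar 7 is beat (7−1)×3 + 2 = 20 overall.
Running totals: Fmaj7 ends at 3, F#6 ends at 5, C6 ends at 10, E ends at 13, Asus4 ends at 14, D7 ends at 19, Abadd9 ends at 25.
Beat 20 falls within Abadd9.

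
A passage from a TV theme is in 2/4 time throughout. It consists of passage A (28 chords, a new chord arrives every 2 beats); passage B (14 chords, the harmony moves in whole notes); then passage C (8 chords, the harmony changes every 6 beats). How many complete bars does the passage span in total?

A: 28 × 2 = 56 beats = 28 bars.
B: 14 × 4 = 56 beats = 28 bars.
C: 8 × 6 = 48 beats = 24 bars.
Total: 28 + 28 + 24 = 80 bars.

80 bars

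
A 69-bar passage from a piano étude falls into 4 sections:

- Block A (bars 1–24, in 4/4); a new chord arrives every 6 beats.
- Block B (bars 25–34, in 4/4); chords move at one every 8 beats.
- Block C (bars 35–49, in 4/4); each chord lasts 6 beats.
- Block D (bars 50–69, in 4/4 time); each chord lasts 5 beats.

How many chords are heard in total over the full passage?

47 chords

A has 96 beats and chords last 6 each, so 16 chords.
B has 40 beats and chords last 8 each, so 5 chords.
C has 60 beats and chords last 6 each, so 10 chords.
D has 80 beats and chords last 5 each, so 16 chords.
Total: 16 + 5 + 10 + 16 = 47.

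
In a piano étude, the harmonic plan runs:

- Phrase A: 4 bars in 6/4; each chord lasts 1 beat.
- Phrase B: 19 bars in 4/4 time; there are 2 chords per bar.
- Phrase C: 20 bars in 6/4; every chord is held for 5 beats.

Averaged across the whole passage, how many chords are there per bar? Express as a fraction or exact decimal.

2 chords per bar

A: 4 bars of 6 beats is 24 beats; at 1 beat each that's 24 chords.
B: 19 bars of 4 beats is 76 beats; at 2 beats each that's 38 chords.
C: 20 bars of 6 beats is 120 beats; at 5 beats each that's 24 chords.
Overall: 86 chords over 43 bars → 86/43 = 2 chords per bar.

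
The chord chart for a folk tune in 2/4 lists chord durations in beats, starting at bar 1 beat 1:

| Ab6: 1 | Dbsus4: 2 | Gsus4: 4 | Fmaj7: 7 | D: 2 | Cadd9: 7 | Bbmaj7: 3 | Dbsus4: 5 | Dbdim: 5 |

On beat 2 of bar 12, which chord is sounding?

Bbmaj7

Beat 2 of bar 12 is beat (12−1)×2 + 2 = 24 overall.
Running totals: Ab6 ends at 1, Dbsus4 ends at 3, Gsus4 ends at 7, Fmaj7 ends at 14, D ends at 16, Cadd9 ends at 23, Bbmaj7 ends at 26.
Beat 24 falls within Bbmaj7.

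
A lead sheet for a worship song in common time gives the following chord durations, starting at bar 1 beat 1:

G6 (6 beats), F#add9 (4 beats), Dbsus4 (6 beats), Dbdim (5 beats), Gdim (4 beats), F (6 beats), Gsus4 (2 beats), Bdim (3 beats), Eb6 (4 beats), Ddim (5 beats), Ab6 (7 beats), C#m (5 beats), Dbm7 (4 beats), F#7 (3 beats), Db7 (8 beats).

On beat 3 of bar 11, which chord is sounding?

Beat 3 of bar 11 is beat (11−1)×4 + 3 = 43 overall.
Running totals: G6 ends at 6, F#add9 ends at 10, Dbsus4 ends at 16, Dbdim ends at 21, Gdim ends at 25, F ends at 31, Gsus4 ends at 33, Bdim ends at 36, Eb6 ends at 40, Ddim ends at 45.
Beat 43 falls within Ddim.

Ddim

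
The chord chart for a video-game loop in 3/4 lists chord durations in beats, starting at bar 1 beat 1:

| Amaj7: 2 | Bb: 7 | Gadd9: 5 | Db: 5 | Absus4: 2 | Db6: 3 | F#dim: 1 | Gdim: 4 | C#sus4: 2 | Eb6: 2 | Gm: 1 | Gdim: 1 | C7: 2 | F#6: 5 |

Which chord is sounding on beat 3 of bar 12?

C7

Beat 3 of bar 12 is beat (12−1)×3 + 3 = 36 overall.
Running totals: Amaj7 ends at 2, Bb ends at 9, Gadd9 ends at 14, Db ends at 19, Absus4 ends at 21, Db6 ends at 24, F#dim ends at 25, Gdim ends at 29, C#sus4 ends at 31, Eb6 ends at 33, Gm ends at 34, Gdim ends at 35, C7 ends at 37.
Beat 36 falls within C7.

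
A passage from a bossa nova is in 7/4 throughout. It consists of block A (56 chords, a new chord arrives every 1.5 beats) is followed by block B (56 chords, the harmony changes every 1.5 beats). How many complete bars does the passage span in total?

A: 56 × 1.5 = 84 beats = 12 bars.
B: 56 × 1.5 = 84 beats = 12 bars.
Total: 12 + 12 = 24 bars.

24 bars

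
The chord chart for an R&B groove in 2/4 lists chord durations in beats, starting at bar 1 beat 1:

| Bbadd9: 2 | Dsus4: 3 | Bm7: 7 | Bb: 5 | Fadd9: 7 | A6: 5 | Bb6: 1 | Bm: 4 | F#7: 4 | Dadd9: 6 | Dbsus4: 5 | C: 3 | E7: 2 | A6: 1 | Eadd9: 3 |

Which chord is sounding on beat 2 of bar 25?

Beat 2 of bar 25 is beat (25−1)×2 + 2 = 50 overall.
Running totals: Bbadd9 ends at 2, Dsus4 ends at 5, Bm7 ends at 12, Bb ends at 17, Fadd9 ends at 24, A6 ends at 29, Bb6 ends at 30, Bm ends at 34, F#7 ends at 38, Dadd9 ends at 44, Dbsus4 ends at 49, C ends at 52.
Beat 50 falls within C.

C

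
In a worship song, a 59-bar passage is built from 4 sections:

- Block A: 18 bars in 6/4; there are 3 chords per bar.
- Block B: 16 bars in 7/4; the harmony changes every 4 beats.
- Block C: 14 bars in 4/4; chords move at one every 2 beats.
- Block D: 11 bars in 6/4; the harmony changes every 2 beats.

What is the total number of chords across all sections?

A: 18·6 = 108 beats, 108/2 = 54 chords.
B: 16·7 = 112 beats, 112/4 = 28 chords.
C: 14·4 = 56 beats, 56/2 = 28 chords.
D: 11·6 = 66 beats, 66/2 = 33 chords.
Total: 54 + 28 + 28 + 33 = 143.

143 chords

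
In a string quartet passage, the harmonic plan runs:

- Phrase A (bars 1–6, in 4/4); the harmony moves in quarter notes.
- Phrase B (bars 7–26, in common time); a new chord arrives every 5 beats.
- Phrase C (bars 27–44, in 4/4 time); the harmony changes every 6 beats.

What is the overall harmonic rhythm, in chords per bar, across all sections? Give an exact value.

13/11 chords per bar

A: 6 × 4 = 24 beats ÷ 1 = 24 chords.
B: 20 × 4 = 80 beats ÷ 5 = 16 chords.
C: 18 × 4 = 72 beats ÷ 6 = 12 chords.
Overall: 52 chords over 44 bars → 52/44 = 13/11 chords per bar.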